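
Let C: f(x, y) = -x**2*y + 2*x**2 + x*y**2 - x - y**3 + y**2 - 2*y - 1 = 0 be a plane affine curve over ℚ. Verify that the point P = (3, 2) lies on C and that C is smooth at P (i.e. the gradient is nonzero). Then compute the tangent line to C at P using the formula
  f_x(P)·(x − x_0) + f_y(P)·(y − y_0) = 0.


Tangent line at P: 3*x - 7*y + 5 = 0.

Step 1: f(3, 2) = 0, so P lies on C.
Step 2: partial derivatives
  f_x(x, y) = -2*x*y + 4*x + y**2 - 1, f_y(x, y) = -x**2 + 2*x*y - 3*y**2 + 2*y - 2.
  f_x(P) = 3, f_y(P) = -7 (gradient nonzero, so P is smooth).
Step 3: tangent line at P: 3·(x − 3) + -7·(y − 2) = 0.
Expanding: 3*x - 7*y + 5 = 0.


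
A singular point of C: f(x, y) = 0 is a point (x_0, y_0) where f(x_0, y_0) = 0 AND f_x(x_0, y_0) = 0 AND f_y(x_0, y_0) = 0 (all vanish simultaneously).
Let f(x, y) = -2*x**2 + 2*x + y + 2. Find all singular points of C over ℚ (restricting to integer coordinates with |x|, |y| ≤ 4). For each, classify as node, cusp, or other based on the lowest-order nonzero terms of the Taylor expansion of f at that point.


No singular points in the scanned grid; C is smooth there.

Compute partial derivatives:
  f_x = 2 - 4*x.
  f_y = 1.
f_y = 1 is a nonzero constant, so f_y never vanishes: no point (x, y) can satisfy f = f_x = f_y = 0. In particular no (x, y) ∈ {−4, ..., 4}² is singular; the curve is smooth.


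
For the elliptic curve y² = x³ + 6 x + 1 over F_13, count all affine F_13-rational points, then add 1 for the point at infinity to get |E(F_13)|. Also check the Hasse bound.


Affine points = {(0, 1), (0, 12), (5, 0), (7, 3), (7, 10), (9, 2), (9, 11)}; affine count = 7; |E(F_13)| = 8.

Discriminant check: Δ ∝ 4a³ + 27b² = 4·6³ + 27·1² = 4·216 + 27·1 ≡ 7 (mod 13). Nonzero ⇒ E is nonsingular.
For each x ∈ F_13, compute rhs = x³ + 6·x + 1 mod 13, then count y ∈ F_13 with y² ≡ rhs.
  x = 0: rhs = 1, matching y values: 1, 12 (2 points).
  x = 1: rhs = 8, matching y values: none (0 points).
  x = 2: rhs = 8, matching y values: none (0 points).
  x = 3: rhs = 7, matching y values: none (0 points).
  x = 4: rhs = 11, matching y values: none (0 points).
  x = 5: rhs = 0, matching y values: 0 (1 points).
  x = 6: rhs = 6, matching y values: none (0 points).
  x = 7: rhs = 9, matching y values: 3, 10 (2 points).
  x = 8: rhs = 2, matching y values: none (0 points).
  x = 9: rhs = 4, matching y values: 2, 11 (2 points).
  x = 10: rhs = 8, matching y values: none (0 points).
  x = 11: rhs = 7, matching y values: none (0 points).
  x = 12: rhs = 7, matching y values: none (0 points).
Total affine count: 7.
Full point count |E(F_13)| = 7 + 1 = 8.
Hasse bound: |8 − (13+1)| = |-6| = 6 ≤ 2√13 ≈ 7.2111 ✓.


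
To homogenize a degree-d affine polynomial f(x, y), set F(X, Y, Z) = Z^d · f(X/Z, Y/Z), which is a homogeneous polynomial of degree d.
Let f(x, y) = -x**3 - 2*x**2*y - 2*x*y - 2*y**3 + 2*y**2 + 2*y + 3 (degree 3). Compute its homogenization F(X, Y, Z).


F(X, Y, Z) = -X**3 - 2*X**2*Y - 2*X*Y*Z - 2*Y**3 + 2*Y**2*Z + 2*Y*Z**2 + 3*Z**3

deg(f) = 3.
Substitute x = X/Z, y = Y/Z into f, then multiply by Z^3.
  monomial -1·x^3·y^0 ↦ -1·X^3·Y^0·Z^0.
  monomial -2·x^2·y^1 ↦ -2·X^2·Y^1·Z^0.
  monomial -2·x^1·y^1 ↦ -2·X^1·Y^1·Z^1.
  monomial -2·x^0·y^3 ↦ -2·X^0·Y^3·Z^0.
  monomial 2·x^0·y^2 ↦ 2·X^0·Y^2·Z^1.
  monomial 2·x^0·y^1 ↦ 2·X^0·Y^1·Z^2.
  monomial 3·x^0·y^0 ↦ 3·X^0·Y^0·Z^3.
Collecting: F(X, Y, Z) = -X**3 - 2*X**2*Y - 2*X*Y*Z - 2*Y**3 + 2*Y**2*Z + 2*Y*Z**2 + 3*Z**3.


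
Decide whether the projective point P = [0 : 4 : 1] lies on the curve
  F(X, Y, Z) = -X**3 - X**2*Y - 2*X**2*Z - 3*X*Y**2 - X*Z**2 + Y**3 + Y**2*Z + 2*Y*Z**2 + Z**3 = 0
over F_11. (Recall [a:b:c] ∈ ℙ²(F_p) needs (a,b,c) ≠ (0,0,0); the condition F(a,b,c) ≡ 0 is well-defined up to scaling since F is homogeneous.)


F(0,4,1) ≡ 1 (mod 11); P is NOT on the curve.

Evaluate F(0, 4, 1) term-by-term (mod 11).
  -X**3 ↦ -1·0·1·1 = 0
  -X**2*Y ↦ -1·0·4·1 = 0
  -2*X**2*Z ↦ -2·0·1·1 = 0
  -3*X*Y**2 ↦ -3·0·16·1 = 0
  -X*Z**2 ↦ -1·0·1·1 = 0
  Y**3 ↦ 1·1·64·1 = 64
  Y**2*Z ↦ 1·1·16·1 = 16
  2*Y*Z**2 ↦ 2·1·4·1 = 8
  Z**3 ↦ 1·1·1·1 = 1
Sum: F(0, 4, 1) = (0) + (0) + (0) + (0) + (0) + (64) + (16) + (8) + (1) = 89.
Reducing mod 11: 89 ≡ 1 (mod 11).
Since F(a, b, c) ≡ 1 ≠ 0 (mod 11), P does NOT lie on the curve.


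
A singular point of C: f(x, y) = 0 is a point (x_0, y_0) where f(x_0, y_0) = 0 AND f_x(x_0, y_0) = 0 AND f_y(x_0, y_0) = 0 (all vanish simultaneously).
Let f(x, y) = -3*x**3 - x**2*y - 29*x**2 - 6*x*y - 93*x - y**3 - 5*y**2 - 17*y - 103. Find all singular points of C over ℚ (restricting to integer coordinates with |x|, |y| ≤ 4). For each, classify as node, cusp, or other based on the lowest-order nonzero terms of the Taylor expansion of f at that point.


Singular points: {(-3, -2)}; classification: cusp.

Compute partial derivatives:
  f_x = -9*x**2 - 2*x*y - 58*x - 6*y - 93.
  f_y = -x**2 - 6*x - 3*y**2 - 10*y - 17.
Scan x_0 ∈ {−4, ..., 4}. For each x_0, f_y(x_0, y) is a polynomial in y; find its integer roots y ∈ {−4, ..., 4}, then test f_x and f at those candidates.
  x = -4: f_y(-4, y) = -3*y**2 - 10*y - 9; no integer root y with |y| ≤ 4.
  x = -3: f_y(-3, y) = -3*y**2 - 10*y - 8; vanishes at y ∈ {-2}. (-3, -2): f_x = 0, f = 0 — SINGULAR.
  x = -2: f_y(-2, y) = -3*y**2 - 10*y - 9; no integer root y with |y| ≤ 4.
  x = -1: f_y(-1, y) = -3*y**2 - 10*y - 12; no integer root y with |y| ≤ 4.
  x = 0: f_y(0, y) = -3*y**2 - 10*y - 17; no integer root y with |y| ≤ 4.
  x = 1: f_y(1, y) = -3*y**2 - 10*y - 24; no integer root y with |y| ≤ 4.
  x = 2: f_y(2, y) = -3*y**2 - 10*y - 33; no integer root y with |y| ≤ 4.
  x = 3: f_y(3, y) = -3*y**2 - 10*y - 44; no integer root y with |y| ≤ 4.
  x = 4: f_y(4, y) = -3*y**2 - 10*y - 57; no integer root y with |y| ≤ 4.
Only singular point on the grid: (-3, -2).
Classify: substitute x = -3 + u, y = -2 + v and expand: f = -3*u**3 - u**2*v - v**3 + v**2.
No constant or linear terms (consistent with a singular point). Quadratic part: v**2. Cubic part: -3*u**3 - u**2*v - v**3.
The quadratic part v**2 is a perfect square, so there is a single (double) tangent line v = 0, i.e. y = -2. Restricting the cubic part to that line (v = 0) leaves -3*u**3 ≠ 0, so f is not divisible by v and the branch is v² ≈ 3*u**3 to lowest order — this is a cusp.
Classification: cusp.


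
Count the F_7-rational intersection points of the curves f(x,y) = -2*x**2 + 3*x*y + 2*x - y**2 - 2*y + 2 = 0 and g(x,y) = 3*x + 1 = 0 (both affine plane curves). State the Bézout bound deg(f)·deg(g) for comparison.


Common zeros: {(2, 5), (2, 6)}; count = 2; Bézout bound = 2.

deg(f) = 2, deg(g) = 1, so Bézout bound = 2.
Scan x ∈ F_7. For each x, list the y ∈ F_7 with f(x, y) ≡ 0 and those with g(x, y) ≡ 0 (mod 7); the common zeros in that column are the intersection.
  x = 0: f ≡ 0 at y ∈ ∅; g ≡ 0 at y ∈ ∅; common: ∅.
  x = 1: f ≡ 0 at y ∈ {2, 6}; g ≡ 0 at y ∈ ∅; common: ∅.
  x = 2: f ≡ 0 at y ∈ {5, 6}; g ≡ 0 at y ∈ {0, 1, 2, 3, 4, 5, 6}; common: {5, 6}.
  x = 3: f ≡ 0 at y ∈ {2, 5}; g ≡ 0 at y ∈ ∅; common: ∅.
  x = 4: f ≡ 0 at y ∈ ∅; g ≡ 0 at y ∈ ∅; common: ∅.
  x = 5: f ≡ 0 at y ∈ ∅; g ≡ 0 at y ∈ ∅; common: ∅.
  x = 6: f ≡ 0 at y ∈ ∅; g ≡ 0 at y ∈ ∅; common: ∅.
Collecting: common zeros = {(2, 5), (2, 6)}, so the count is 2.
Comparison with the Bézout bound: 2 ≤ 2 = deg(f)·deg(g), as expected for curves with no common component (the bound is attained).


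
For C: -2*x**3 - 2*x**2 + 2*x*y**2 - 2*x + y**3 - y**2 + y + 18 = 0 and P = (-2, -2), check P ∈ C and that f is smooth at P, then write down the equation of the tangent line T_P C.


Tangent line at P: -10*x + 33*y + 46 = 0.

Step 1: f(-2, -2) = 0, so P lies on C.
Step 2: partial derivatives
  f_x(x, y) = -6*x**2 - 4*x + 2*y**2 - 2, f_y(x, y) = 4*x*y + 3*y**2 - 2*y + 1.
  f_x(P) = -10, f_y(P) = 33 (gradient nonzero, so P is smooth).
Step 3: tangent line at P: -10·(x − -2) + 33·(y − -2) = 0.
Expanding: -10*x + 33*y + 46 = 0.


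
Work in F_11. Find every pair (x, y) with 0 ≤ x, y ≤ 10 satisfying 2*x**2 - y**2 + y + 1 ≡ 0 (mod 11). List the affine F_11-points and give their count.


Affine F_11-points: {(0, 4), (0, 8), (2, 5), (2, 7), (3, 6), (4, 0), (4, 1), (7, 0), (7, 1), (8, 6), (9, 5), (9, 7)}; count = 12.

For each of the 121 pairs (x, y) ∈ F_11², evaluate f(x, y) mod 11. Record the zeros.
  x = 0: [0↦1, 1↦1, 2↦10, 3↦6, 4↦0, 5↦3, 6↦4, 7↦3, 8↦0, 9↦6, 10↦10]  zeros at y ∈ {4, 8}
  x = 1: [0↦3, 1↦3, 2↦1, 3↦8, 4↦2, 5↦5, 6↦6, 7↦5, 8↦2, 9↦8, 10↦1]  zeros at y ∈ ∅
  x = 2: [0↦9, 1↦9, 2↦7, 3↦3, 4↦8, 5↦0, 6↦1, 7↦0, 8↦8, 9↦3, 10↦7]  zeros at y ∈ {5, 7}
  x = 3: [0↦8, 1↦8, 2↦6, 3↦2, 4↦7, 5↦10, 6↦0, 7↦10, 8↦7, 9↦2, 10↦6]  zeros at y ∈ {6}
  x = 4: [0↦0, 1↦0, 2↦9, 3↦5, 4↦10, 5↦2, 6↦3, 7↦2, 8↦10, 9↦5, 10↦9]  zeros at y ∈ {0, 1}
  x = 5: [0↦7, 1↦7, 2↦5, 3↦1, 4↦6, 5↦9, 6↦10, 7↦9, 8↦6, 9↦1, 10↦5]  zeros at y ∈ ∅
  x = 6: [0↦7, 1↦7, 2↦5, 3↦1, 4↦6, 5↦9, 6↦10, 7↦9, 8↦6, 9↦1, 10↦5]  zeros at y ∈ ∅
  x = 7: [0↦0, 1↦0, 2↦9, 3↦5, 4↦10, 5↦2, 6↦3, 7↦2, 8↦10, 9↦5, 10↦9]  zeros at y ∈ {0, 1}
  x = 8: [0↦8, 1↦8, 2↦6, 3↦2, 4↦7, 5↦10, 6↦0, 7↦10, 8↦7, 9↦2, 10↦6]  zeros at y ∈ {6}
  x = 9: [0↦9, 1↦9, 2↦7, 3↦3, 4↦8, 5↦0, 6↦1, 7↦0, 8↦8, 9↦3, 10↦7]  zeros at y ∈ {5, 7}
  x = 10: [0↦3, 1↦3, 2↦1, 3↦8, 4↦2, 5↦5, 6↦6, 7↦5, 8↦2, 9↦8, 10↦1]  zeros at y ∈ ∅
Collecting zeros: affine points = {(0, 4), (0, 8), (2, 5), (2, 7), (3, 6), (4, 0), (4, 1), (7, 0), (7, 1), (8, 6), (9, 5), (9, 7)}.
Total count |C(F_11)_aff| = 12.


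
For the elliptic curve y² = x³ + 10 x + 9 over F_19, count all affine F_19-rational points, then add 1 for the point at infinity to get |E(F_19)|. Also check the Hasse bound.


Affine points = {(0, 3), (0, 16), (1, 1), (1, 18), (3, 3), (3, 16), (6, 0), (7, 2), (7, 17), (9, 7), (9, 12), (10, 8), (10, 11), (11, 5), (11, 14), (14, 9), (14, 10), (15, 0), (16, 3), (16, 16), (17, 0), (18, 6), (18, 13)}; affine count = 23; |E(F_19)| = 24.

Discriminant check: Δ ∝ 4a³ + 27b² = 4·10³ + 27·9² = 4·1000 + 27·81 ≡ 12 (mod 19). Nonzero ⇒ E is nonsingular.
For each x ∈ F_19, compute rhs = x³ + 10·x + 9 mod 19, then count y ∈ F_19 with y² ≡ rhs.
  x = 0: rhs = 9, matching y values: 3, 16 (2 points).
  x = 1: rhs = 1, matching y values: 1, 18 (2 points).
  x = 2: rhs = 18, matching y values: none (0 points).
  x = 3: rhs = 9, matching y values: 3, 16 (2 points).
  x = 4: rhs = 18, matching y values: none (0 points).
  x = 5: rhs = 13, matching y values: none (0 points).
  x = 6: rhs = 0, matching y values: 0 (1 points).
  x = 7: rhs = 4, matching y values: 2, 17 (2 points).
  x = 8: rhs = 12, matching y values: none (0 points).
  x = 9: rhs = 11, matching y values: 7, 12 (2 points).
  x = 10: rhs = 7, matching y values: 8, 11 (2 points).
  x = 11: rhs = 6, matching y values: 5, 14 (2 points).
  x = 12: rhs = 14, matching y values: none (0 points).
  x = 13: rhs = 18, matching y values: none (0 points).
  x = 14: rhs = 5, matching y values: 9, 10 (2 points).
  x = 15: rhs = 0, matching y values: 0 (1 points).
  x = 16: rhs = 9, matching y values: 3, 16 (2 points).
  x = 17: rhs = 0, matching y values: 0 (1 points).
  x = 18: rhs = 17, matching y values: 6, 13 (2 points).
Total affine count: 23.
Full point count |E(F_19)| = 23 + 1 = 24.
Hasse bound: |24 − (19+1)| = |4| = 4 ≤ 2√19 ≈ 8.7178 ✓.


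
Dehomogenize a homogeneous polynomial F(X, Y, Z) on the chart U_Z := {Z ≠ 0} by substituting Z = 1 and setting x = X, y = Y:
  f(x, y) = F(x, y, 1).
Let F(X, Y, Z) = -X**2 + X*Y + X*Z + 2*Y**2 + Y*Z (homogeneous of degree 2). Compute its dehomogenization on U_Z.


f(x, y) = -x**2 + x*y + x + 2*y**2 + y

On U_Z we set Z = 1. Each monomial c·X^i·Y^j·Z^k in F becomes c·x^i·y^j·1^k = c·x^i·y^j.
Substituting Z = 1: F(X, Y, 1) = -x**2 + x*y + x + 2*y**2 + y.
Note: deg(f) ≤ deg(F) = 2; strict inequality happens when F is divisible by Z (lost terms).


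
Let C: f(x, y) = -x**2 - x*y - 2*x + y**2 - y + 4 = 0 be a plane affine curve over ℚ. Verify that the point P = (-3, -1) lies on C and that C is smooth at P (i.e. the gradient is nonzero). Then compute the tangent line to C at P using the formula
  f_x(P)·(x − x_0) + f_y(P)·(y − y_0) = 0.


Tangent line at P: 5*x + 15 = 0.

Step 1: f(-3, -1) = 0, so P lies on C.
Step 2: partial derivatives
  f_x(x, y) = -2*x - y - 2, f_y(x, y) = -x + 2*y - 1.
  f_x(P) = 5, f_y(P) = 0 (gradient nonzero, so P is smooth).
Step 3: tangent line at P: 5·(x − -3) + 0·(y − -1) = 0.
Expanding: 5*x + 15 = 0.


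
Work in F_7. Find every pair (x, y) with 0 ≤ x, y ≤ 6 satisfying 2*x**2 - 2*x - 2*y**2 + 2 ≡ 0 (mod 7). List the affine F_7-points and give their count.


Affine F_7-points: {(0, 1), (0, 6), (1, 1), (1, 6), (3, 0), (5, 0)}; count = 6.

For each of the 49 pairs (x, y) ∈ F_7², evaluate f(x, y) mod 7. Record the zeros.
  x = 0: [0↦2, 1↦0, 2↦1, 3↦5, 4↦5, 5↦1, 6↦0]  zeros at y ∈ {1, 6}
  x = 1: [0↦2, 1↦0, 2↦1, 3↦5, 4↦5, 5↦1, 6↦0]  zeros at y ∈ {1, 6}
  x = 2: [0↦6, 1↦4, 2↦5, 3↦2, 4↦2, 5↦5, 6↦4]  zeros at y ∈ ∅
  x = 3: [0↦0, 1↦5, 2↦6, 3↦3, 4↦3, 5↦6, 6↦5]  zeros at y ∈ {0}
  x = 4: [0↦5, 1↦3, 2↦4, 3↦1, 4↦1, 5↦4, 6↦3]  zeros at y ∈ ∅
  x = 5: [0↦0, 1↦5, 2↦6, 3↦3, 4↦3, 5↦6, 6↦5]  zeros at y ∈ {0}
  x = 6: [0↦6, 1↦4, 2↦5, 3↦2, 4↦2, 5↦5, 6↦4]  zeros at y ∈ ∅
Collecting zeros: affine points = {(0, 1), (0, 6), (1, 1), (1, 6), (3, 0), (5, 0)}.
Total count |C(F_7)_aff| = 6.


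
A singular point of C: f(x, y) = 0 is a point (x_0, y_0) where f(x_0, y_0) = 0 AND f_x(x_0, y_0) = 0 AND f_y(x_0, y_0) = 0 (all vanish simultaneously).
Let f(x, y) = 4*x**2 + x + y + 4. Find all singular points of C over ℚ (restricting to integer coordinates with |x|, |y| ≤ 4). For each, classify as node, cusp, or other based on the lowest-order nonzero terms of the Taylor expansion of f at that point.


No singular points in the scanned grid; C is smooth there.

Compute partial derivatives:
  f_x = 8*x + 1.
  f_y = 1.
f_y = 1 is a nonzero constant, so f_y never vanishes: no point (x, y) can satisfy f = f_x = f_y = 0. In particular no (x, y) ∈ {−4, ..., 4}² is singular; the curve is smooth.


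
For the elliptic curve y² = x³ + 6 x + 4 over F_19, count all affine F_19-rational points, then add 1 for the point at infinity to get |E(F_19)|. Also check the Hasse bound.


Affine points = {(0, 2), (0, 17), (1, 7), (1, 12), (2, 9), (2, 10), (3, 7), (3, 12), (4, 4), (4, 15), (5, 8), (5, 11), (6, 3), (6, 16), (7, 3), (7, 16), (10, 0), (14, 1), (14, 18), (15, 7), (15, 12), (16, 4), (16, 15), (18, 4), (18, 15)}; affine count = 25; |E(F_19)| = 26.

Discriminant check: Δ ∝ 4a³ + 27b² = 4·6³ + 27·4² = 4·216 + 27·16 ≡ 4 (mod 19). Nonzero ⇒ E is nonsingular.
For each x ∈ F_19, compute rhs = x³ + 6·x + 4 mod 19, then count y ∈ F_19 with y² ≡ rhs.
  x = 0: rhs = 4, matching y values: 2, 17 (2 points).
  x = 1: rhs = 11, matching y values: 7, 12 (2 points).
  x = 2: rhs = 5, matching y values: 9, 10 (2 points).
  x = 3: rhs = 11, matching y values: 7, 12 (2 points).
  x = 4: rhs = 16, matching y values: 4, 15 (2 points).
  x = 5: rhs = 7, matching y values: 8, 11 (2 points).
  x = 6: rhs = 9, matching y values: 3, 16 (2 points).
  x = 7: rhs = 9, matching y values: 3, 16 (2 points).
  x = 8: rhs = 13, matching y values: none (0 points).
  x = 9: rhs = 8, matching y values: none (0 points).
  x = 10: rhs = 0, matching y values: 0 (1 points).
  x = 11: rhs = 14, matching y values: none (0 points).
  x = 12: rhs = 18, matching y values: none (0 points).
  x = 13: rhs = 18, matching y values: none (0 points).
  x = 14: rhs = 1, matching y values: 1, 18 (2 points).
  x = 15: rhs = 11, matching y values: 7, 12 (2 points).
  x = 16: rhs = 16, matching y values: 4, 15 (2 points).
  x = 17: rhs = 3, matching y values: none (0 points).
  x = 18: rhs = 16, matching y values: 4, 15 (2 points).
Total affine count: 25.
Full point count |E(F_19)| = 25 + 1 = 26.
Hasse bound: |26 − (19+1)| = |6| = 6 ≤ 2√19 ≈ 8.7178 ✓.


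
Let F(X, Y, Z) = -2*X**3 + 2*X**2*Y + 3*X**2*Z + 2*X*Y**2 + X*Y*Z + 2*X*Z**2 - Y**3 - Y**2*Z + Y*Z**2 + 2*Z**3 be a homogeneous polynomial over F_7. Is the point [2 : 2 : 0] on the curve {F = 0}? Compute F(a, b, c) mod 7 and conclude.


F(2,2,0) ≡ 1 (mod 7); P is NOT on the curve.

Evaluate F(2, 2, 0) term-by-term (mod 7).
  -2*X**3 ↦ -2·8·1·1 = -16
  2*X**2*Y ↦ 2·4·2·1 = 16
  3*X**2*Z ↦ 3·4·1·0 = 0
  2*X*Y**2 ↦ 2·2·4·1 = 16
  X*Y*Z ↦ 1·2·2·0 = 0
  2*X*Z**2 ↦ 2·2·1·0 = 0
  -Y**3 ↦ -1·1·8·1 = -8
  -Y**2*Z ↦ -1·1·4·0 = 0
  Y*Z**2 ↦ 1·1·2·0 = 0
  2*Z**3 ↦ 2·1·1·0 = 0
Sum: F(2, 2, 0) = (-16) + (16) + (0) + (16) + (0) + (0) + (-8) + (0) + (0) + (0) = 8.
Reducing mod 7: 8 ≡ 1 (mod 7).
Since F(a, b, c) ≡ 1 ≠ 0 (mod 7), P does NOT lie on the curve.


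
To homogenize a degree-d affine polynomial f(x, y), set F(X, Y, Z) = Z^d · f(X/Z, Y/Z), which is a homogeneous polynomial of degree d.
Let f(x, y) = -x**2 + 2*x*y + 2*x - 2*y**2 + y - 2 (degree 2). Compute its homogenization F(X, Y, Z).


F(X, Y, Z) = -X**2 + 2*X*Y + 2*X*Z - 2*Y**2 + Y*Z - 2*Z**2

deg(f) = 2.
Substitute x = X/Z, y = Y/Z into f, then multiply by Z^2.
  monomial -1·x^2·y^0 ↦ -1·X^2·Y^0·Z^0.
  monomial 2·x^1·y^1 ↦ 2·X^1·Y^1·Z^0.
  monomial 2·x^1·y^0 ↦ 2·X^1·Y^0·Z^1.
  monomial -2·x^0·y^2 ↦ -2·X^0·Y^2·Z^0.
  monomial 1·x^0·y^1 ↦ 1·X^0·Y^1·Z^1.
  monomial -2·x^0·y^0 ↦ -2·X^0·Y^0·Z^2.
Collecting: F(X, Y, Z) = -X**2 + 2*X*Y + 2*X*Z - 2*Y**2 + Y*Z - 2*Z**2.


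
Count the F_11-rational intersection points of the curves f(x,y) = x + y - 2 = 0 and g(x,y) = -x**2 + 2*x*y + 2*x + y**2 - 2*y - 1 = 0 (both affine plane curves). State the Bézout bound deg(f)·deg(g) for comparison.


Common zeros: ∅; count = 0; Bézout bound = 2.

deg(f) = 1, deg(g) = 2, so Bézout bound = 2.
Scan x ∈ F_11. For each x, list the y ∈ F_11 with f(x, y) ≡ 0 and those with g(x, y) ≡ 0 (mod 11); the common zeros in that column are the intersection.
  x = 0: f ≡ 0 at y ∈ {2}; g ≡ 0 at y ∈ ∅; common: ∅.
  x = 1: f ≡ 0 at y ∈ {1}; g ≡ 0 at y ∈ {0}; common: ∅.
  x = 2: f ≡ 0 at y ∈ {0}; g ≡ 0 at y ∈ ∅; common: ∅.
  x = 3: f ≡ 0 at y ∈ {10}; g ≡ 0 at y ∈ ∅; common: ∅.
  x = 4: f ≡ 0 at y ∈ {9}; g ≡ 0 at y ∈ ∅; common: ∅.
  x = 5: f ≡ 0 at y ∈ {8}; g ≡ 0 at y ∈ ∅; common: ∅.
  x = 6: f ≡ 0 at y ∈ {7}; g ≡ 0 at y ∈ ∅; common: ∅.
  x = 7: f ≡ 0 at y ∈ {6}; g ≡ 0 at y ∈ ∅; common: ∅.
  x = 8: f ≡ 0 at y ∈ {5}; g ≡ 0 at y ∈ ∅; common: ∅.
  x = 9: f ≡ 0 at y ∈ {4}; g ≡ 0 at y ∈ ∅; common: ∅.
  x = 10: f ≡ 0 at y ∈ {3}; g ≡ 0 at y ∈ ∅; common: ∅.
Collecting: common zeros = ∅, so the count is 0.
Comparison with the Bézout bound: 0 ≤ 2 = deg(f)·deg(g), as expected for curves with no common component (the affine F_11-count falls short of the bound because intersections may lie at infinity, over extension fields, or carry multiplicity).


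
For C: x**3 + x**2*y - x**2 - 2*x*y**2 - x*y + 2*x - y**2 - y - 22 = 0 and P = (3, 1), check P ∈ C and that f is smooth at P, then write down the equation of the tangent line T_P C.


Tangent line at P: 26*x - 9*y - 69 = 0.

Step 1: f(3, 1) = 0, so P lies on C.
Step 2: partial derivatives
  f_x(x, y) = 3*x**2 + 2*x*y - 2*x - 2*y**2 - y + 2, f_y(x, y) = x**2 - 4*x*y - x - 2*y - 1.
  f_x(P) = 26, f_y(P) = -9 (gradient nonzero, so P is smooth).
Step 3: tangent line at P: 26·(x − 3) + -9·(y − 1) = 0.
Expanding: 26*x - 9*y - 69 = 0.


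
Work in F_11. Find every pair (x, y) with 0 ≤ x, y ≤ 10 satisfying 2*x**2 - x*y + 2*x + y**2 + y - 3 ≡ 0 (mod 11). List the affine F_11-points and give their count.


Affine F_11-points: {(2, 2), (2, 10), (4, 6), (4, 8), (6, 1), (6, 4), (9, 2), (9, 6), (10, 1), (10, 8)}; count = 10.

For each of the 121 pairs (x, y) ∈ F_11², evaluate f(x, y) mod 11. Record the zeros.
  x = 0: [0↦8, 1↦10, 2↦3, 3↦9, 4↦6, 5↦5, 6↦6, 7↦9, 8↦3, 9↦10, 10↦8]  zeros at y ∈ ∅
  x = 1: [0↦1, 1↦2, 2↦5, 3↦10, 4↦6, 5↦4, 6↦4, 7↦6, 8↦10, 9↦5, 10↦2]  zeros at y ∈ ∅
  x = 2: [0↦9, 1↦9, 2↦0, 3↦4, 4↦10, 5↦7, 6↦6, 7↦7, 8↦10, 9↦4, 10↦0]  zeros at y ∈ {2, 10}
  x = 3: [0↦10, 1↦9, 2↦10, 3↦2, 4↦7, 5↦3, 6↦1, 7↦1, 8↦3, 9↦7, 10↦2]  zeros at y ∈ ∅
  x = 4: [0↦4, 1↦2, 2↦2, 3↦4, 4↦8, 5↦3, 6↦0, 7↦10, 8↦0, 9↦3, 10↦8]  zeros at y ∈ {6, 8}
  x = 5: [0↦2, 1↦10, 2↦9, 3↦10, 4↦2, 5↦7, 6↦3, 7↦1, 8↦1, 9↦3, 10↦7]  zeros at y ∈ ∅
  x = 6: [0↦4, 1↦0, 2↦9, 3↦9, 4↦0, 5↦4, 6↦10, 7↦7, 8↦6, 9↦7, 10↦10]  zeros at y ∈ {1, 4}
  x = 7: [0↦10, 1↦5, 2↦2, 3↦1, 4↦2, 5↦5, 6↦10, 7↦6, 8↦4, 9↦4, 10↦6]  zeros at y ∈ ∅
  x = 8: [0↦9, 1↦3, 2↦10, 3↦8, 4↦8, 5↦10, 6↦3, 7↦9, 8↦6, 9↦5, 10↦6]  zeros at y ∈ ∅
  x = 9: [0↦1, 1↦5, 2↦0, 3↦8, 4↦7, 5↦8, 6↦0, 7↦5, 8↦1, 9↦10, 10↦10]  zeros at y ∈ {2, 6}
  x = 10: [0↦8, 1↦0, 2↦5, 3↦1, 4↦10, 5↦10, 6↦1, 7↦5, 8↦0, 9↦8, 10↦7]  zeros at y ∈ {1, 8}
Collecting zeros: affine points = {(2, 2), (2, 10), (4, 6), (4, 8), (6, 1), (6, 4), (9, 2), (9, 6), (10, 1), (10, 8)}.
Total count |C(F_11)_aff| = 10.


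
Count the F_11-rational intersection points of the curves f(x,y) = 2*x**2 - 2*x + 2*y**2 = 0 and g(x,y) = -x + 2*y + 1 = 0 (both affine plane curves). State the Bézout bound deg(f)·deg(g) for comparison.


Common zeros: {(1, 0), (9, 4)}; count = 2; Bézout bound = 2.

deg(f) = 2, deg(g) = 1, so Bézout bound = 2.
Scan x ∈ F_11. For each x, list the y ∈ F_11 with f(x, y) ≡ 0 and those with g(x, y) ≡ 0 (mod 11); the common zeros in that column are the intersection.
  x = 0: f ≡ 0 at y ∈ {0}; g ≡ 0 at y ∈ {5}; common: ∅.
  x = 1: f ≡ 0 at y ∈ {0}; g ≡ 0 at y ∈ {0}; common: {0}.
  x = 2: f ≡ 0 at y ∈ {3, 8}; g ≡ 0 at y ∈ {6}; common: ∅.
  x = 3: f ≡ 0 at y ∈ {4, 7}; g ≡ 0 at y ∈ {1}; common: ∅.
  x = 4: f ≡ 0 at y ∈ ∅; g ≡ 0 at y ∈ {7}; common: ∅.
  x = 5: f ≡ 0 at y ∈ ∅; g ≡ 0 at y ∈ {2}; common: ∅.
  x = 6: f ≡ 0 at y ∈ {5, 6}; g ≡ 0 at y ∈ {8}; common: ∅.
  x = 7: f ≡ 0 at y ∈ ∅; g ≡ 0 at y ∈ {3}; common: ∅.
  x = 8: f ≡ 0 at y ∈ ∅; g ≡ 0 at y ∈ {9}; common: ∅.
  x = 9: f ≡ 0 at y ∈ {4, 7}; g ≡ 0 at y ∈ {4}; common: {4}.
  x = 10: f ≡ 0 at y ∈ {3, 8}; g ≡ 0 at y ∈ {10}; common: ∅.
Collecting: common zeros = {(1, 0), (9, 4)}, so the count is 2.
Comparison with the Bézout bound: 2 ≤ 2 = deg(f)·deg(g), as expected for curves with no common component (the bound is attained).


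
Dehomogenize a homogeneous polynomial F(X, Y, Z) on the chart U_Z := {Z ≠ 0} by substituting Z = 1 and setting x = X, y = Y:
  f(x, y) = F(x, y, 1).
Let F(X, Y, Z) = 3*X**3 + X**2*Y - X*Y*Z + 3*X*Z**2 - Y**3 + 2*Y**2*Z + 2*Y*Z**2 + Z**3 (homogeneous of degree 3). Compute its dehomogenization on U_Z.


f(x, y) = 3*x**3 + x**2*y - x*y + 3*x - y**3 + 2*y**2 + 2*y + 1

On U_Z we set Z = 1. Each monomial c·X^i·Y^j·Z^k in F becomes c·x^i·y^j·1^k = c·x^i·y^j.
Substituting Z = 1: F(X, Y, 1) = 3*x**3 + x**2*y - x*y + 3*x - y**3 + 2*y**2 + 2*y + 1.
Note: deg(f) ≤ deg(F) = 3; strict inequality happens when F is divisible by Z (lost terms).


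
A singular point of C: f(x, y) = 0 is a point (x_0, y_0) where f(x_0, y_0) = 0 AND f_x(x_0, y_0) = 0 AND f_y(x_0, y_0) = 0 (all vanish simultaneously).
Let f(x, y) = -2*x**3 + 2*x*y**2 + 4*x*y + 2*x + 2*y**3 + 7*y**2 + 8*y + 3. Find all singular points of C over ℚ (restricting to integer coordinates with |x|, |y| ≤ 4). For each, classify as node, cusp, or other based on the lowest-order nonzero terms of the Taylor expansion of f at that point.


Singular points: {(0, -1)}; classification: cusp.

Compute partial derivatives:
  f_x = -6*x**2 + 2*y**2 + 4*y + 2.
  f_y = 4*x*y + 4*x + 6*y**2 + 14*y + 8.
Scan x_0 ∈ {−4, ..., 4}. For each x_0, f_y(x_0, y) is a polynomial in y; find its integer roots y ∈ {−4, ..., 4}, then test f_x and f at those candidates.
  x = -4: f_y(-4, y) = 6*y**2 - 2*y - 8; vanishes at y ∈ {-1}. (-4, -1): f_x = -96 ≠ 0.
  x = -3: f_y(-3, y) = 6*y**2 + 2*y - 4; vanishes at y ∈ {-1}. (-3, -1): f_x = -54 ≠ 0.
  x = -2: f_y(-2, y) = 6*y**2 + 6*y; vanishes at y ∈ {-1, 0}. (-2, -1): f_x = -24 ≠ 0; (-2, 0): f_x = -22 ≠ 0.
  x = -1: f_y(-1, y) = 6*y**2 + 10*y + 4; vanishes at y ∈ {-1}. (-1, -1): f_x = -6 ≠ 0.
  x = 0: f_y(0, y) = 6*y**2 + 14*y + 8; vanishes at y ∈ {-1}. (0, -1): f_x = 0, f = 0 — SINGULAR.
  x = 1: f_y(1, y) = 6*y**2 + 18*y + 12; vanishes at y ∈ {-2, -1}. (1, -2): f_x = -4 ≠ 0; (1, -1): f_x = -6 ≠ 0.
  x = 2: f_y(2, y) = 6*y**2 + 22*y + 16; vanishes at y ∈ {-1}. (2, -1): f_x = -24 ≠ 0.
  x = 3: f_y(3, y) = 6*y**2 + 26*y + 20; vanishes at y ∈ {-1}. (3, -1): f_x = -54 ≠ 0.
  x = 4: f_y(4, y) = 6*y**2 + 30*y + 24; vanishes at y ∈ {-4, -1}. (4, -4): f_x = -78 ≠ 0; (4, -1): f_x = -96 ≠ 0.
Only singular point on the grid: (0, -1).
Classify: substitute x = 0 + u, y = -1 + v and expand: f = -2*u**3 + 2*u*v**2 + 2*v**3 + v**2.
No constant or linear terms (consistent with a singular point). Quadratic part: v**2. Cubic part: -2*u**3 + 2*u*v**2 + 2*v**3.
The quadratic part v**2 is a perfect square, so there is a single (double) tangent line v = 0, i.e. y = -1. Restricting the cubic part to that line (v = 0) leaves -2*u**3 ≠ 0, so f is not divisible by v and the branch is v² ≈ 2*u**3 to lowest order — this is a cusp.
Classification: cusp.


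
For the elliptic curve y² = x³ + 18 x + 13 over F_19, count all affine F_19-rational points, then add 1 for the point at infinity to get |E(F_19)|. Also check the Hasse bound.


Affine points = {(2, 0), (4, 4), (4, 15), (5, 0), (7, 8), (7, 11), (8, 2), (8, 17), (9, 7), (9, 12), (12, 0), (14, 8), (14, 11), (17, 8), (17, 11)}; affine count = 15; |E(F_19)| = 16.

Discriminant check: Δ ∝ 4a³ + 27b² = 4·18³ + 27·13² = 4·5832 + 27·169 ≡ 18 (mod 19). Nonzero ⇒ E is nonsingular.
For each x ∈ F_19, compute rhs = x³ + 18·x + 13 mod 19, then count y ∈ F_19 with y² ≡ rhs.
  x = 0: rhs = 13, matching y values: none (0 points).
  x = 1: rhs = 13, matching y values: none (0 points).
  x = 2: rhs = 0, matching y values: 0 (1 points).
  x = 3: rhs = 18, matching y values: none (0 points).
  x = 4: rhs = 16, matching y values: 4, 15 (2 points).
  x = 5: rhs = 0, matching y values: 0 (1 points).
  x = 6: rhs = 14, matching y values: none (0 points).
  x = 7: rhs = 7, matching y values: 8, 11 (2 points).
  x = 8: rhs = 4, matching y values: 2, 17 (2 points).
  x = 9: rhs = 11, matching y values: 7, 12 (2 points).
  x = 10: rhs = 15, matching y values: none (0 points).
  x = 11: rhs = 3, matching y values: none (0 points).
  x = 12: rhs = 0, matching y values: 0 (1 points).
  x = 13: rhs = 12, matching y values: none (0 points).
  x = 14: rhs = 7, matching y values: 8, 11 (2 points).
  x = 15: rhs = 10, matching y values: none (0 points).
  x = 16: rhs = 8, matching y values: none (0 points).
  x = 17: rhs = 7, matching y values: 8, 11 (2 points).
  x = 18: rhs = 13, matching y values: none (0 points).
Total affine count: 15.
Full point count |E(F_19)| = 15 + 1 = 16.
Hasse bound: |16 − (19+1)| = |-4| = 4 ≤ 2√19 ≈ 8.7178 ✓.


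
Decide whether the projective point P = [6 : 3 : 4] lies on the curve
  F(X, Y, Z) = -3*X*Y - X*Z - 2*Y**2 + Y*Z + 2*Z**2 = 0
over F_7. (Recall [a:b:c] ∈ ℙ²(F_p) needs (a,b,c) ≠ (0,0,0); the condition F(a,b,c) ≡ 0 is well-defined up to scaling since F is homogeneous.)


F(6,3,4) ≡ 4 (mod 7); P is NOT on the curve.

Evaluate F(6, 3, 4) term-by-term (mod 7).
  -3*X*Y ↦ -3·6·3·1 = -54
  -X*Z ↦ -1·6·1·4 = -24
  -2*Y**2 ↦ -2·1·9·1 = -18
  Y*Z ↦ 1·1·3·4 = 12
  2*Z**2 ↦ 2·1·1·16 = 32
Sum: F(6, 3, 4) = (-54) + (-24) + (-18) + (12) + (32) = -52.
Reducing mod 7: -52 ≡ 4 (mod 7).
Since F(a, b, c) ≡ 4 ≠ 0 (mod 7), P does NOT lie on the curve.


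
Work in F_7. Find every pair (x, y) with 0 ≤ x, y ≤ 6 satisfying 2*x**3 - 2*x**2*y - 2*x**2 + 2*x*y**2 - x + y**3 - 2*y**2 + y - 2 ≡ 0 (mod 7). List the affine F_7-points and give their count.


Affine F_7-points: {(0, 2), (1, 3), (2, 1), (2, 3), (3, 2), (3, 4), (4, 4), (4, 5), (4, 6), (5, 4), (5, 5)}; count = 11.

For each of the 49 pairs (x, y) ∈ F_7², evaluate f(x, y) mod 7. Record the zeros.
  x = 0: [0↦5, 1↦5, 2↦0, 3↦3, 4↦6, 5↦1, 6↦1]  zeros at y ∈ {2}
  x = 1: [0↦4, 1↦4, 2↦3, 3↦0, 4↦1, 5↦5, 6↦4]  zeros at y ∈ {3}
  x = 2: [0↦4, 1↦0, 2↦6, 3↦0, 4↦2, 5↦4, 6↦5]  zeros at y ∈ {1, 3}
  x = 3: [0↦3, 1↦5, 2↦0, 3↦1, 4↦0, 5↦3, 6↦2]  zeros at y ∈ {2, 4}
  x = 4: [0↦6, 1↦3, 2↦4, 3↦1, 4↦0, 5↦0, 6↦0]  zeros at y ∈ {4, 5, 6}
  x = 5: [0↦4, 1↦6, 2↦2, 3↦5, 4↦0, 5↦0, 6↦4]  zeros at y ∈ {4, 5}
  x = 6: [0↦2, 1↦5, 2↦6, 3↦4, 4↦5, 5↦1, 6↦5]  zeros at y ∈ ∅
Collecting zeros: affine points = {(0, 2), (1, 3), (2, 1), (2, 3), (3, 2), (3, 4), (4, 4), (4, 5), (4, 6), (5, 4), (5, 5)}.
Total count |C(F_7)_aff| = 11.


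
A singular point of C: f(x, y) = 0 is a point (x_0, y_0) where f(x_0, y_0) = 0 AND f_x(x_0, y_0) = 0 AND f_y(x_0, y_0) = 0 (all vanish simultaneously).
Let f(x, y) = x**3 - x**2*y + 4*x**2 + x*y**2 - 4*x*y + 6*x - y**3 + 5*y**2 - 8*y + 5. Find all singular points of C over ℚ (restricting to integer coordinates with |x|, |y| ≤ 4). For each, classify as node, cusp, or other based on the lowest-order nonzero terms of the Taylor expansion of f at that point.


Singular points: {(-1, 1)}; classification: cusp.

Compute partial derivatives:
  f_x = 3*x**2 - 2*x*y + 8*x + y**2 - 4*y + 6.
  f_y = -x**2 + 2*x*y - 4*x - 3*y**2 + 10*y - 8.
Scan x_0 ∈ {−4, ..., 4}. For each x_0, f_y(x_0, y) is a polynomial in y; find its integer roots y ∈ {−4, ..., 4}, then test f_x and f at those candidates.
  x = -4: f_y(-4, y) = -3*y**2 + 2*y - 8; no integer root y with |y| ≤ 4.
  x = -3: f_y(-3, y) = -3*y**2 + 4*y - 5; no integer root y with |y| ≤ 4.
  x = -2: f_y(-2, y) = -3*y**2 + 6*y - 4; no integer root y with |y| ≤ 4.
  x = -1: f_y(-1, y) = -3*y**2 + 8*y - 5; vanishes at y ∈ {1}. (-1, 1): f_x = 0, f = 0 — SINGULAR.
  x = 0: f_y(0, y) = -3*y**2 + 10*y - 8; vanishes at y ∈ {2}. (0, 2): f_x = 2 ≠ 0.
  x = 1: f_y(1, y) = -3*y**2 + 12*y - 13; no integer root y with |y| ≤ 4.
  x = 2: f_y(2, y) = -3*y**2 + 14*y - 20; no integer root y with |y| ≤ 4.
  x = 3: f_y(3, y) = -3*y**2 + 16*y - 29; no integer root y with |y| ≤ 4.
  x = 4: f_y(4, y) = -3*y**2 + 18*y - 40; no integer root y with |y| ≤ 4.
Only singular point on the grid: (-1, 1).
Classify: substitute x = -1 + u, y = 1 + v and expand: f = u**3 - u**2*v + u*v**2 - v**3 + v**2.
No constant or linear terms (consistent with a singular point). Quadratic part: v**2. Cubic part: u**3 - u**2*v + u*v**2 - v**3.
The quadratic part v**2 is a perfect square, so there is a single (double) tangent line v = 0, i.e. y = 1. Restricting the cubic part to that line (v = 0) leaves u**3 ≠ 0, so f is not divisible by v and the branch is v² ≈ -u**3 to lowest order — this is a cusp.
Classification: cusp.


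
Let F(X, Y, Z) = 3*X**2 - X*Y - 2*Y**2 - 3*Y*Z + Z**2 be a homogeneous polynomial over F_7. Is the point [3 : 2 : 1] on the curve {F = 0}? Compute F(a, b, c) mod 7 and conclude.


F(3,2,1) ≡ 1 (mod 7); P is NOT on the curve.

Evaluate F(3, 2, 1) term-by-term (mod 7).
  3*X**2 ↦ 3·9·1·1 = 27
  -X*Y ↦ -1·3·2·1 = -6
  -2*Y**2 ↦ -2·1·4·1 = -8
  -3*Y*Z ↦ -3·1·2·1 = -6
  Z**2 ↦ 1·1·1·1 = 1
Sum: F(3, 2, 1) = (27) + (-6) + (-8) + (-6) + (1) = 8.
Reducing mod 7: 8 ≡ 1 (mod 7).
Since F(a, b, c) ≡ 1 ≠ 0 (mod 7), P does NOT lie on the curve.


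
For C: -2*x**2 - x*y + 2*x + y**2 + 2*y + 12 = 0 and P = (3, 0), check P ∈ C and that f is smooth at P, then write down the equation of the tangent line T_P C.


Tangent line at P: -10*x - y + 30 = 0.

Step 1: f(3, 0) = 0, so P lies on C.
Step 2: partial derivatives
  f_x(x, y) = -4*x - y + 2, f_y(x, y) = -x + 2*y + 2.
  f_x(P) = -10, f_y(P) = -1 (gradient nonzero, so P is smooth).
Step 3: tangent line at P: -10·(x − 3) + -1·(y − 0) = 0.
Expanding: -10*x - y + 30 = 0.


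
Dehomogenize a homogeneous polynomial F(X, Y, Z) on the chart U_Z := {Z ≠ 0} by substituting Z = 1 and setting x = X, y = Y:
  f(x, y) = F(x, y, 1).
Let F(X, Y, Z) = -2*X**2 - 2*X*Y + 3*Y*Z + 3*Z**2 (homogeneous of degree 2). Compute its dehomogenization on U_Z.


f(x, y) = -2*x**2 - 2*x*y + 3*y + 3

On U_Z we set Z = 1. Each monomial c·X^i·Y^j·Z^k in F becomes c·x^i·y^j·1^k = c·x^i·y^j.
Substituting Z = 1: F(X, Y, 1) = -2*x**2 - 2*x*y + 3*y + 3.
Note: deg(f) ≤ deg(F) = 2; strict inequality happens when F is divisible by Z (lost terms).


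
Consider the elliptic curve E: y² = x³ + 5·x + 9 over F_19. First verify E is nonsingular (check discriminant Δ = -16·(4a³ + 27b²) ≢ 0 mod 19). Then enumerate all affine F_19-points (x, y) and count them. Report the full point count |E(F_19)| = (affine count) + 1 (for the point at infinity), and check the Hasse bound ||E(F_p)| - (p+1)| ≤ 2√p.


Affine points = {(0, 3), (0, 16), (4, 6), (4, 13), (5, 8), (5, 11), (7, 8), (7, 11), (9, 2), (9, 17), (12, 7), (12, 12), (14, 7), (14, 12), (15, 1), (15, 18), (16, 9), (16, 10)}; affine count = 18; |E(F_19)| = 19.

Discriminant check: Δ ∝ 4a³ + 27b² = 4·5³ + 27·9² = 4·125 + 27·81 ≡ 8 (mod 19). Nonzero ⇒ E is nonsingular.
For each x ∈ F_19, compute rhs = x³ + 5·x + 9 mod 19, then count y ∈ F_19 with y² ≡ rhs.
  x = 0: rhs = 9, matching y values: 3, 16 (2 points).
  x = 1: rhs = 15, matching y values: none (0 points).
  x = 2: rhs = 8, matching y values: none (0 points).
  x = 3: rhs = 13, matching y values: none (0 points).
  x = 4: rhs = 17, matching y values: 6, 13 (2 points).
  x = 5: rhs = 7, matching y values: 8, 11 (2 points).
  x = 6: rhs = 8, matching y values: none (0 points).
  x = 7: rhs = 7, matching y values: 8, 11 (2 points).
  x = 8: rhs = 10, matching y values: none (0 points).
  x = 9: rhs = 4, matching y values: 2, 17 (2 points).
  x = 10: rhs = 14, matching y values: none (0 points).
  x = 11: rhs = 8, matching y values: none (0 points).
  x = 12: rhs = 11, matching y values: 7, 12 (2 points).
  x = 13: rhs = 10, matching y values: none (0 points).
  x = 14: rhs = 11, matching y values: 7, 12 (2 points).
  x = 15: rhs = 1, matching y values: 1, 18 (2 points).
  x = 16: rhs = 5, matching y values: 9, 10 (2 points).
  x = 17: rhs = 10, matching y values: none (0 points).
  x = 18: rhs = 3, matching y values: none (0 points).
Total affine count: 18.
Full point count |E(F_19)| = 18 + 1 = 19.
Hasse bound: |19 − (19+1)| = |-1| = 1 ≤ 2√19 ≈ 8.7178 ✓.


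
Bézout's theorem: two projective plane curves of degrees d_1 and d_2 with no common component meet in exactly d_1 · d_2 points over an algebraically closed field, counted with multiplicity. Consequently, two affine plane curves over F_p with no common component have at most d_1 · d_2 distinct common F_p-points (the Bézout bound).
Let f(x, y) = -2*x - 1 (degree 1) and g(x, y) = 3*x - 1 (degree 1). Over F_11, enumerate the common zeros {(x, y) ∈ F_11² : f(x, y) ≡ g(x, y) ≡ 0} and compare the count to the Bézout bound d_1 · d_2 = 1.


Common zeros: ∅; count = 0; Bézout bound = 1.

deg(f) = 1, deg(g) = 1, so Bézout bound = 1.
Scan x ∈ F_11. For each x, list the y ∈ F_11 with f(x, y) ≡ 0 and those with g(x, y) ≡ 0 (mod 11); the common zeros in that column are the intersection.
  x = 0: f ≡ 0 at y ∈ ∅; g ≡ 0 at y ∈ ∅; common: ∅.
  x = 1: f ≡ 0 at y ∈ ∅; g ≡ 0 at y ∈ ∅; common: ∅.
  x = 2: f ≡ 0 at y ∈ ∅; g ≡ 0 at y ∈ ∅; common: ∅.
  x = 3: f ≡ 0 at y ∈ ∅; g ≡ 0 at y ∈ ∅; common: ∅.
  x = 4: f ≡ 0 at y ∈ ∅; g ≡ 0 at y ∈ {0, 1, 2, 3, 4, 5, 6, 7, 8, 9, 10}; common: ∅.
  x = 5: f ≡ 0 at y ∈ {0, 1, 2, 3, 4, 5, 6, 7, 8, 9, 10}; g ≡ 0 at y ∈ ∅; common: ∅.
  x = 6: f ≡ 0 at y ∈ ∅; g ≡ 0 at y ∈ ∅; common: ∅.
  x = 7: f ≡ 0 at y ∈ ∅; g ≡ 0 at y ∈ ∅; common: ∅.
  x = 8: f ≡ 0 at y ∈ ∅; g ≡ 0 at y ∈ ∅; common: ∅.
  x = 9: f ≡ 0 at y ∈ ∅; g ≡ 0 at y ∈ ∅; common: ∅.
  x = 10: f ≡ 0 at y ∈ ∅; g ≡ 0 at y ∈ ∅; common: ∅.
Collecting: common zeros = ∅, so the count is 0.
Comparison with the Bézout bound: 0 ≤ 1 = deg(f)·deg(g), as expected for curves with no common component (the affine F_11-count falls short of the bound because intersections may lie at infinity, over extension fields, or carry multiplicity).


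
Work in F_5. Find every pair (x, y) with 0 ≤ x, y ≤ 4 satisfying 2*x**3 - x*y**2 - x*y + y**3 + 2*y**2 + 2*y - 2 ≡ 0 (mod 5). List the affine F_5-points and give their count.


Affine F_5-points: {(1, 0), (2, 1), (4, 4)}; count = 3.

For each of the 25 pairs (x, y) ∈ F_5², evaluate f(x, y) mod 5. Record the zeros.
  x = 0: [0↦3, 1↦3, 2↦3, 3↦4, 4↦2]  zeros at y ∈ ∅
  x = 1: [0↦0, 1↦3, 2↦4, 3↦4, 4↦4]  zeros at y ∈ {0}
  x = 2: [0↦4, 1↦0, 2↦2, 3↦1, 4↦3]  zeros at y ∈ {1}
  x = 3: [0↦2, 1↦1, 2↦4, 3↦2, 4↦1]  zeros at y ∈ ∅
  x = 4: [0↦1, 1↦3, 2↦2, 3↦4, 4↦0]  zeros at y ∈ {4}
Collecting zeros: affine points = {(1, 0), (2, 1), (4, 4)}.
Total count |C(F_5)_aff| = 3.


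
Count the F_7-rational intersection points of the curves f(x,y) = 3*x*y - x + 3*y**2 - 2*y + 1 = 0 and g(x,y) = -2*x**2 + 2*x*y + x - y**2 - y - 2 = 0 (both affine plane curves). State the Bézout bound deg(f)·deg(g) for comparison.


Common zeros: ∅; count = 0; Bézout bound = 4.

deg(f) = 2, deg(g) = 2, so Bézout bound = 4.
Scan x ∈ F_7. For each x, list the y ∈ F_7 with f(x, y) ≡ 0 and those with g(x, y) ≡ 0 (mod 7); the common zeros in that column are the intersection.
  x = 0: f ≡ 0 at y ∈ ∅; g ≡ 0 at y ∈ {3}; common: ∅.
  x = 1: f ≡ 0 at y ∈ {0, 2}; g ≡ 0 at y ∈ ∅; common: ∅.
  x = 2: f ≡ 0 at y ∈ {4}; g ≡ 0 at y ∈ ∅; common: ∅.
  x = 3: f ≡ 0 at y ∈ ∅; g ≡ 0 at y ∈ ∅; common: ∅.
  x = 4: f ≡ 0 at y ∈ ∅; g ≡ 0 at y ∈ ∅; common: ∅.
  x = 5: f ≡ 0 at y ∈ {6}; g ≡ 0 at y ∈ ∅; common: ∅.
  x = 6: f ≡ 0 at y ∈ {1, 3}; g ≡ 0 at y ∈ ∅; common: ∅.
Collecting: common zeros = ∅, so the count is 0.
Comparison with the Bézout bound: 0 ≤ 4 = deg(f)·deg(g), as expected for curves with no common component (the affine F_7-count falls short of the bound because intersections may lie at infinity, over extension fields, or carry multiplicity).


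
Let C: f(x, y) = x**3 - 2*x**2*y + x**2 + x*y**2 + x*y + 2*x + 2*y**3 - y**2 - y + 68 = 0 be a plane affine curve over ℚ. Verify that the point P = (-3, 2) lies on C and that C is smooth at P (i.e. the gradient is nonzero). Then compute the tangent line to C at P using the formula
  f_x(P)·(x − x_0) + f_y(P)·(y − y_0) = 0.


Tangent line at P: 53*x - 14*y + 187 = 0.

Step 1: f(-3, 2) = 0, so P lies on C.
Step 2: partial derivatives
  f_x(x, y) = 3*x**2 - 4*x*y + 2*x + y**2 + y + 2, f_y(x, y) = -2*x**2 + 2*x*y + x + 6*y**2 - 2*y - 1.
  f_x(P) = 53, f_y(P) = -14 (gradient nonzero, so P is smooth).
Step 3: tangent line at P: 53·(x − -3) + -14·(y − 2) = 0.
Expanding: 53*x - 14*y + 187 = 0.


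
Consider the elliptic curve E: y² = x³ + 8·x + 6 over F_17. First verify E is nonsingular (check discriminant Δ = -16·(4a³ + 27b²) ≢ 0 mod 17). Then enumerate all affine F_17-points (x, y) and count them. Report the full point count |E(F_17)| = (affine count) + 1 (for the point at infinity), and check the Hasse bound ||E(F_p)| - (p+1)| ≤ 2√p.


Affine points = {(1, 7), (1, 10), (2, 8), (2, 9), (4, 0), (5, 1), (5, 16), (6, 7), (6, 10), (8, 2), (8, 15), (9, 5), (9, 12), (10, 7), (10, 10), (15, 4), (15, 13)}; affine count = 17; |E(F_17)| = 18.

Discriminant check: Δ ∝ 4a³ + 27b² = 4·8³ + 27·6² = 4·512 + 27·36 ≡ 11 (mod 17). Nonzero ⇒ E is nonsingular.
For each x ∈ F_17, compute rhs = x³ + 8·x + 6 mod 17, then count y ∈ F_17 with y² ≡ rhs.
  x = 0: rhs = 6, matching y values: none (0 points).
  x = 1: rhs = 15, matching y values: 7, 10 (2 points).
  x = 2: rhs = 13, matching y values: 8, 9 (2 points).
  x = 3: rhs = 6, matching y values: none (0 points).
  x = 4: rhs = 0, matching y values: 0 (1 points).
  x = 5: rhs = 1, matching y values: 1, 16 (2 points).
  x = 6: rhs = 15, matching y values: 7, 10 (2 points).
  x = 7: rhs = 14, matching y values: none (0 points).
  x = 8: rhs = 4, matching y values: 2, 15 (2 points).
  x = 9: rhs = 8, matching y values: 5, 12 (2 points).
  x = 10: rhs = 15, matching y values: 7, 10 (2 points).
  x = 11: rhs = 14, matching y values: none (0 points).
  x = 12: rhs = 11, matching y values: none (0 points).
  x = 13: rhs = 12, matching y values: none (0 points).
  x = 14: rhs = 6, matching y values: none (0 points).
  x = 15: rhs = 16, matching y values: 4, 13 (2 points).
  x = 16: rhs = 14, matching y values: none (0 points).
Total affine count: 17.
Full point count |E(F_17)| = 17 + 1 = 18.
Hasse bound: |18 − (17+1)| = |0| = 0 ≤ 2√17 ≈ 8.2462 ✓.
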